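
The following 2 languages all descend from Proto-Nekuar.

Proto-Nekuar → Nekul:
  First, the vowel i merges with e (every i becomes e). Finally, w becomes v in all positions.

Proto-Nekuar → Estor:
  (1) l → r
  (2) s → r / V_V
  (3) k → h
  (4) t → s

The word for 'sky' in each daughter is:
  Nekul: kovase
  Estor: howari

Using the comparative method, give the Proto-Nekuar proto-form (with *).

*kowasi

Position 5: Nekul has s, Estor has r. Nekul preserves s here (none of its changes turn any other segment into s), so the proto-segment is *s.
Position 6: Nekul has e, Estor has i. Estor preserves i here (none of its changes turn any other segment into i), so the proto-segment is *i.
Position 3: Nekul has v, Estor has w. Estor preserves w here (none of its changes turn any other segment into w), so the proto-segment is *w.
Continuing position by position gives *kowasi; check it forward:
Nekul: start from *kowasi.
  rule 1 (vowel merger): kowasi → kowase
  rule 2 (unconditioned shift): kowase → kovase
  ⇒ Nekul kovase
Estor: *kowasi
  kowasi (rule 1 does not apply)
  kowasi → kowari   [rhotacism]
  kowari → howari   [unconditioned shift]
  howari (rule 4 does not apply)
  giving Estor howari.
Only *kowasi yields all of Nekul kovase, Estor howari.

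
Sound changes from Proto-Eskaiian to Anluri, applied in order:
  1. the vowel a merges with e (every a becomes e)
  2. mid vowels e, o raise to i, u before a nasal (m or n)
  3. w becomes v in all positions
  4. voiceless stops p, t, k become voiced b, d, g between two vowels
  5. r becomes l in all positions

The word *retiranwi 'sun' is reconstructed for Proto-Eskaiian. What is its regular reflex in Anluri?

Anluri: *retiranwi
  retiranwi → retirenwi   [vowel merger]
  retirenwi → retirinwi   [pre-nasal raising]
  retirinwi → retirinvi   [unconditioned shift]
  retirinvi → redirinvi   [intervocalic voicing]
  redirinvi → ledilinvi   [unconditioned shift]
  giving Anluri ledilinvi.

ledilinvi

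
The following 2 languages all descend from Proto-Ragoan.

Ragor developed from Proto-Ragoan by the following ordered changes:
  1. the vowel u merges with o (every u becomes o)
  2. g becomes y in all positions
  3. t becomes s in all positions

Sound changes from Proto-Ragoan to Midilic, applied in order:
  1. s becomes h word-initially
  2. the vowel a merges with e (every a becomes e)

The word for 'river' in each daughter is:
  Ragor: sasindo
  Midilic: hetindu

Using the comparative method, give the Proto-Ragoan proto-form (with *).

*satindu

Position 7: Ragor has o, Midilic has u. Midilic preserves u here (none of its changes turn any other segment into u), so the proto-segment is *u.
Position 2: Ragor has a, Midilic has e. Ragor preserves a here (none of its changes turn any other segment into a), so the proto-segment is *a.
Position 3: Ragor has s, Midilic has t. Midilic preserves t here (none of its changes turn any other segment into t), so the proto-segment is *t.
Verify the candidate proto-form against each daughter:
Ragor: *satindu
  satindu → satindo   [vowel merger]
  satindo (rule 2 does not apply)
  satindo → sasindo   [unconditioned shift]
  giving Ragor sasindo.
Midilic: start from *satindu.
  rule 1 (debuccalisation): satindu → hatindu
  rule 2 (vowel merger): hatindu → hetindu
  ⇒ Midilic hetindu
No other proto-form is consistent with every reflex, so the reconstruction is *satindu.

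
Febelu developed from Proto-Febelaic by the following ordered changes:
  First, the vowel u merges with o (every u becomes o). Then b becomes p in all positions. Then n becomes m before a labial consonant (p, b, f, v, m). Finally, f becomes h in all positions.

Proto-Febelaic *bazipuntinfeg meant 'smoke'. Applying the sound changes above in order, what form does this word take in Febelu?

pazipontimheg

Febelu: *bazipuntinfeg
  bazipuntinfeg → bazipontinfeg   [vowel merger]
  bazipontinfeg → pazipontinfeg   [unconditioned shift]
  pazipontinfeg → pazipontimfeg   [nasal place assimilation]
  pazipontimfeg → pazipontimheg   [unconditioned shift]
  giving Febelu pazipontimheg.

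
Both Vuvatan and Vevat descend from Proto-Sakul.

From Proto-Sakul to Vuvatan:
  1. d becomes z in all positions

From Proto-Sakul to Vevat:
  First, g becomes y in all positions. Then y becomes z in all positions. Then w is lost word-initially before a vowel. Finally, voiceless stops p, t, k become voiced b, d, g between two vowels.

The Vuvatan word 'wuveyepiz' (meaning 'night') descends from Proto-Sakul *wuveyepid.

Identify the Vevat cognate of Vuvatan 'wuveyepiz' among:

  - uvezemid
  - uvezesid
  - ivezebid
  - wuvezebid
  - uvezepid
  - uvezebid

uvezebid

Vevat: *wuveyepid > wuvezepid > uvezepid > uvezebid  (by unconditioned shift, glide loss, intervocalic voicing)
Among the options, 'uvezebid' alone shows every Vevat change applied in order.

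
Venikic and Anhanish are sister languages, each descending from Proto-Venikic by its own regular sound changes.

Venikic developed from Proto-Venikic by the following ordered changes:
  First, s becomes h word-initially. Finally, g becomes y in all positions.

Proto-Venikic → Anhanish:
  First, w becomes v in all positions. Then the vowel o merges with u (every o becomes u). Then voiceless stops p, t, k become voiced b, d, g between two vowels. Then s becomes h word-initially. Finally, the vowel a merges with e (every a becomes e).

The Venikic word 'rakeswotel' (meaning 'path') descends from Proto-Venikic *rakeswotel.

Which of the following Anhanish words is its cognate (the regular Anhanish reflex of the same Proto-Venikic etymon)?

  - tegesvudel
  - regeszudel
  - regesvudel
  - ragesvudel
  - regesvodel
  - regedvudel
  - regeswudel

regesvudel

Anhanish: *rakeswotel > rakesvotel > rakesvutel > ragesvudel > regesvudel  (by unconditioned shift, vowel merger, intervocalic voicing, vowel merger)
Among the options, 'regesvudel' alone shows every Anhanish change applied in order.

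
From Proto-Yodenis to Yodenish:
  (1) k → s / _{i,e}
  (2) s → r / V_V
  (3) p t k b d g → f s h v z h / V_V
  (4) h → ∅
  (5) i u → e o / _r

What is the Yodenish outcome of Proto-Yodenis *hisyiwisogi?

Yodenish: start from *hisyiwisogi.
  rule 1: no change — hisyiwisogi
  rule 2 (rhotacism): hisyiwisogi → hisyiwirogi
  rule 3 (intervocalic lenition): hisyiwirogi → hisyiwirohi
  rule 4 (h-loss): hisyiwirohi → isyiwiroi
  rule 5 (pre-rhotic lowering): isyiwiroi → isyiweroi
  ⇒ Yodenish isyiweroi

isyiweroi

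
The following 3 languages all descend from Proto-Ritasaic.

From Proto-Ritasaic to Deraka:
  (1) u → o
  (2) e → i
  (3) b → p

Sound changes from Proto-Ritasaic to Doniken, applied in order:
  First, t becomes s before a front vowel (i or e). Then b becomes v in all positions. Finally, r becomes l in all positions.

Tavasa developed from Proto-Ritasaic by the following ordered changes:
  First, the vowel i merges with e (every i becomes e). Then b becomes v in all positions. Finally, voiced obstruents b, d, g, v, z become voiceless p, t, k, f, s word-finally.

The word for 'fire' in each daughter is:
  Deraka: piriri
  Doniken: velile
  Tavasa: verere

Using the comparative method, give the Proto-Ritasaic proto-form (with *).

Position 6: Deraka has i, Doniken has e, Tavasa has e. Doniken preserves e here (none of its changes turn any other segment into e), so the proto-segment is *e.
Position 2: Deraka has i, Doniken has e, Tavasa has e. Doniken preserves e here (none of its changes turn any other segment into e), so the proto-segment is *e.
Continuing position by position gives *berire; check it forward:
Deraka: *berire
  berire (rule 1 does not apply)
  berire → biriri   [vowel merger]
  biriri → piriri   [unconditioned shift]
  giving Deraka piriri.
Doniken: *berire > verire > velile  (by unconditioned shift, unconditioned shift)
Tavasa: start from *berire.
  rule 1 (vowel merger): berire → berere
  rule 2 (unconditioned shift): berere → verere
  rule 3: no change — verere
  ⇒ Tavasa verere
*berire is the unique common source.

*berire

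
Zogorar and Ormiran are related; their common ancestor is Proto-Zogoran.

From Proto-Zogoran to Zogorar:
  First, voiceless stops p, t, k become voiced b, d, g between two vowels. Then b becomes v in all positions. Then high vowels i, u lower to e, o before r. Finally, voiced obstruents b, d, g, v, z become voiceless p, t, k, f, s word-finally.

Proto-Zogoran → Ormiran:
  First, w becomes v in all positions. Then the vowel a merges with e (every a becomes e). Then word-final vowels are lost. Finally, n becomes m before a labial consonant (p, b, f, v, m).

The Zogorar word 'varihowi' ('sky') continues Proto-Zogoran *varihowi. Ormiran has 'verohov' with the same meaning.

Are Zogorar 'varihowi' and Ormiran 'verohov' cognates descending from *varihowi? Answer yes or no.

no

Derive the expected Ormiran reflex of *varihowi:
Ormiran: *varihowi > varihovi > verihovi > verihov  (by unconditioned shift, vowel merger, apocope)
The regular Ormiran reflex would be 'verihov', but the attested form is 'verohov'. The correspondence is irregular, so they are not cognates (the Ormiran form has a different source).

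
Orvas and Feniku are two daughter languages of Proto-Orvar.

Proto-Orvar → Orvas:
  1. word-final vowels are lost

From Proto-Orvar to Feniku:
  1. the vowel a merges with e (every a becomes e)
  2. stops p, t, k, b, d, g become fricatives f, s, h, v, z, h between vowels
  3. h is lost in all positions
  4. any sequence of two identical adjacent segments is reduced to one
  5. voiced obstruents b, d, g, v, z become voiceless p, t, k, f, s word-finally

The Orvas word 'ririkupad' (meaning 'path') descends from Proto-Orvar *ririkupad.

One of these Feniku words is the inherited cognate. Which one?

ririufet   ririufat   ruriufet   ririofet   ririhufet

Feniku: *ririkupad
  ririkupad → ririkuped   [vowel merger]
  ririkuped → ririhufed   [intervocalic lenition]
  ririhufed → ririufed   [h-loss]
  ririufed (rule 4 does not apply)
  ririufed → ririufet   [final devoicing]
  giving Feniku ririufet.

ririufet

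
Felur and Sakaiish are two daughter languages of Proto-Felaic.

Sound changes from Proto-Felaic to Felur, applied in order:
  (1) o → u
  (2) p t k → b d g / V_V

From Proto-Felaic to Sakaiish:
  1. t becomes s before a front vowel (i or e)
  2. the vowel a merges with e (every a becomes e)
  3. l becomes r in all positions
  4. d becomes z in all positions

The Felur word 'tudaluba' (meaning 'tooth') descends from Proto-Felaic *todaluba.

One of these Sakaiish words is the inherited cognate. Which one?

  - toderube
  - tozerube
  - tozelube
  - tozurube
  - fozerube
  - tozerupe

Sakaiish: start from *todaluba.
  rule 1: no change — todaluba
  rule 2 (vowel merger): todaluba → todelube
  rule 3 (unconditioned shift): todelube → toderube
  rule 4 (unconditioned shift): toderube → tozerube
  ⇒ Sakaiish tozerube
Only 'tozerube' matches the regular Sakaiish development of *todaluba.

tozerube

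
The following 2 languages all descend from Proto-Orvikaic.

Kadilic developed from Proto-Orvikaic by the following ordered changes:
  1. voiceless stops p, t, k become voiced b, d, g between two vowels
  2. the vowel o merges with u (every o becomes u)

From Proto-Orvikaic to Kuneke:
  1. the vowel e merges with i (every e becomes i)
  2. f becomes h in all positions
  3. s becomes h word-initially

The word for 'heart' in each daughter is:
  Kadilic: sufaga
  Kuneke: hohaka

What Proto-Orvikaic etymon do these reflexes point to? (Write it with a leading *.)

*sofaka

Position 3: Kadilic has f, Kuneke has h. Kadilic preserves f here (none of its changes turn any other segment into f), so the proto-segment is *f.
Position 1: Kadilic has s, Kuneke has h. Kadilic preserves s here (none of its changes turn any other segment into s), so the proto-segment is *s.
Continuing position by position gives *sofaka; check it forward:
Kadilic: *sofaka > sofaga > sufaga  (by intervocalic voicing, vowel merger)
Kuneke: *sofaka
  sofaka (rule 1 does not apply)
  sofaka → sohaka   [unconditioned shift]
  sohaka → hohaka   [debuccalisation]
  giving Kuneke hohaka.
No other proto-form is consistent with every reflex, so the reconstruction is *sofaka.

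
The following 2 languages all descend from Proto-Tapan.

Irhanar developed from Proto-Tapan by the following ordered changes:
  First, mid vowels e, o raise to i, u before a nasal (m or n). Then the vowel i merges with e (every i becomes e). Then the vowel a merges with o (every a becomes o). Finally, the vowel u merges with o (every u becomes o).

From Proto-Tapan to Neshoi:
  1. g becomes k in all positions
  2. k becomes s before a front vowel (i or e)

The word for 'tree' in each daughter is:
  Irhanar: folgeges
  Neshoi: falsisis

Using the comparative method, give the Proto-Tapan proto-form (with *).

*falgigis

Position 6: Irhanar has g, Neshoi has s. Irhanar preserves g here (none of its changes turn any other segment into g), so the proto-segment is *g.
Position 2: Irhanar has o, Neshoi has a. Neshoi preserves a here (none of its changes turn any other segment into a), so the proto-segment is *a.
Position 7: Irhanar has e, Neshoi has i. Neshoi preserves i here (none of its changes turn any other segment into i), so the proto-segment is *i.
Continuing position by position gives *falgigis; check it forward:
Irhanar: start from *falgigis.
  rule 1: no change — falgigis
  rule 2 (vowel merger): falgigis → falgeges
  rule 3 (vowel merger): falgeges → folgeges
  rule 4: no change — folgeges
  ⇒ Irhanar folgeges
Neshoi: *falgigis > falkikis > falsisis  (by unconditioned shift, palatalisation)
Only *falgigis yields all of Irhanar folgeges, Neshoi falsisis.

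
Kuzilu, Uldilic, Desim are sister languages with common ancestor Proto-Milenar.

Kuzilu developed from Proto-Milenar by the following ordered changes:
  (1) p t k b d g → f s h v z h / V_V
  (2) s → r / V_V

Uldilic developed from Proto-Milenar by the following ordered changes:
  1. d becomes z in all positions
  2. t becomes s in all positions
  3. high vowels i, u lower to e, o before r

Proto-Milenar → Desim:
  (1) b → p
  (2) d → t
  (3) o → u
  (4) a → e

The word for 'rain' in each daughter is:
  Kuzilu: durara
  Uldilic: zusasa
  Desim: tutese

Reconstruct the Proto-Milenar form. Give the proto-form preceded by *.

Position 3: Kuzilu has r, Uldilic has s, Desim has t. Taking the neighbouring segments as reconstructed: Kuzilu r could go back to *t or *s or *r; Uldilic s could go back to *t or *s; Desim t could go back to *t or *d — the one source consistent with every daughter is *t.
Position 5: Kuzilu has r, Uldilic has s, Desim has s. Desim preserves s here (none of its changes turn any other segment into s), so the proto-segment is *s.
This points to *dutasa. Verify forward in each daughter:
Kuzilu: *dutasa
  dutasa → dusasa   [intervocalic lenition]
  dusasa → durara   [rhotacism]
  giving Kuzilu durara.
Uldilic: *dutasa > zutasa > zusasa  (by unconditioned shift, unconditioned shift)
Desim: *dutasa
  dutasa (rule 1 does not apply)
  dutasa → tutasa   [unconditioned shift]
  tutasa (rule 3 does not apply)
  tutasa → tutese   [vowel merger]
  giving Desim tutese.
No other proto-form is consistent with every reflex, so the reconstruction is *dutasa.

*dutasa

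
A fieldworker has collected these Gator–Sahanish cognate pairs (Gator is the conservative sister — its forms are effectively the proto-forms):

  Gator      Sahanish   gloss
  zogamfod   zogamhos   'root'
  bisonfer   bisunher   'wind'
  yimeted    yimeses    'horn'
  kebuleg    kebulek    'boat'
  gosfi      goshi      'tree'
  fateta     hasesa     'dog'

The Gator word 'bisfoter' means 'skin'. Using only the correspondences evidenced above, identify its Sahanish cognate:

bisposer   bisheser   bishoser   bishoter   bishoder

bishoser

zogamfod ~ zogamhos — Gator f corresponds to Sahanish h after a consonant, before a back vowel.
yimeted ~ yimeses, fateta ~ hasesa — Gator t corresponds to Sahanish s between vowels (before a front vowel).
Applying these to Gator 'bisfoter':
  bisfoter → bishoter   (f→h after a consonant, before a back vowel)
  bishoter → bishoser   (t→s between vowels (before a front vowel))
So the Sahanish cognate is 'bishoser'.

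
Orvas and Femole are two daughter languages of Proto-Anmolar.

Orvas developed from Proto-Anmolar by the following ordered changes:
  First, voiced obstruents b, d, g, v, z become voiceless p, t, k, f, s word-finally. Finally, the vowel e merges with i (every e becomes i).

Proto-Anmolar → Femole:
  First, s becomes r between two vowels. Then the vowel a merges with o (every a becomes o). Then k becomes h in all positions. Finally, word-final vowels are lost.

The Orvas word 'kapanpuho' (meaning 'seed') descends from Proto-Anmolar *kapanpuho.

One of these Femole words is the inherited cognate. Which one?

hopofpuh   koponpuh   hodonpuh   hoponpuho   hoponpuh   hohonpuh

hoponpuh

Femole: start from *kapanpuho.
  rule 1: no change — kapanpuho
  rule 2 (vowel merger): kapanpuho → koponpuho
  rule 3 (unconditioned shift): koponpuho → hoponpuho
  rule 4 (apocope): hoponpuho → hoponpuh
  ⇒ Femole hoponpuh
Only 'hoponpuh' matches the regular Femole development of *kapanpuho.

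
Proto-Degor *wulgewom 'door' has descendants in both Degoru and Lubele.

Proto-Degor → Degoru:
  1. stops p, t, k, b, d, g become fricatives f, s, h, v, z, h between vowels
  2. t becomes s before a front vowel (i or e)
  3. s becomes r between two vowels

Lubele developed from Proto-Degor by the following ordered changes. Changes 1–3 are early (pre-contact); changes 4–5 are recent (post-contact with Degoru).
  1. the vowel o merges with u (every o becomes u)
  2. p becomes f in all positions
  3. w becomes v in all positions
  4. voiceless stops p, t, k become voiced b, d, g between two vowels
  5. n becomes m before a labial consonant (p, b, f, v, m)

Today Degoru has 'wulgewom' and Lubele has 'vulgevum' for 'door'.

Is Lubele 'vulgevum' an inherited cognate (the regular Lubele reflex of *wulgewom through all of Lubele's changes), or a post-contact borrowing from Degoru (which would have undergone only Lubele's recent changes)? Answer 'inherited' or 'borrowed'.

inherited

If inherited, *wulgewom would pass through all of Lubele's changes:
Lubele: *wulgewom > wulgewum > vulgevum  (by vowel merger, unconditioned shift)
If borrowed from Degoru 'wulgewom' after the early changes, it would undergo only the recent ones:
  rule 4 (intervocalic voicing): no change (wulgewom)
  rule 5 (nasal place assimilation): no change (wulgewom)
  ⇒ as a loan: wulgewom
Lubele 'vulgevum' matches the inherited outcome exactly, so it is an inherited cognate, not a loan.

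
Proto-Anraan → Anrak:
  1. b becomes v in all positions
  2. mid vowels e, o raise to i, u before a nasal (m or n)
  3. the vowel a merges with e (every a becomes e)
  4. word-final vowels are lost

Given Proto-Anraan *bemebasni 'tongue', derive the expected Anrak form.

Anrak: *bemebasni
  bemebasni → vemevasni   [unconditioned shift]
  vemevasni → vimevasni   [pre-nasal raising]
  vimevasni → vimevesni   [vowel merger]
  vimevesni → vimevesn   [apocope]
  giving Anrak vimevesn.

vimevesn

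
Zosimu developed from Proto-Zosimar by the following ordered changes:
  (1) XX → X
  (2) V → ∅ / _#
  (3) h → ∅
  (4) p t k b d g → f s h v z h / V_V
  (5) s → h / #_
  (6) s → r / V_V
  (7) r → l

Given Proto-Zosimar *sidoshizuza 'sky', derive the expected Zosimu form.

hizolizuz

Zosimu: *sidoshizuza > sidoshizuz > sidosizuz > sizosizuz > hizosizuz > hizorizuz > hizolizuz  (by apocope, h-loss, intervocalic lenition, debuccalisation, rhotacism, unconditioned shift)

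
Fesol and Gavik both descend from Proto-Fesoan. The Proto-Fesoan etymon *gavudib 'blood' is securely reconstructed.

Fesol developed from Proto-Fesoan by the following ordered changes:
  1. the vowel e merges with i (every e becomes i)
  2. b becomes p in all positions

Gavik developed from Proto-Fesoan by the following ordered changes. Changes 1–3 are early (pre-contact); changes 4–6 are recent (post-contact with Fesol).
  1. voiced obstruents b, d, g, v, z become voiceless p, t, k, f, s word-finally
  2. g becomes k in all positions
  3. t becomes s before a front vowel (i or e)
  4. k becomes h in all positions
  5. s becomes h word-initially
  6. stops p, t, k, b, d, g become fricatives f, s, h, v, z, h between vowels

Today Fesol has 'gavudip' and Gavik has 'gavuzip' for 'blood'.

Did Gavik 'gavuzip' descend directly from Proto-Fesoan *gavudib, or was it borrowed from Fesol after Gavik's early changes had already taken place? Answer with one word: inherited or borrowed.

borrowed

If inherited, *gavudib would pass through all of Gavik's changes:
Gavik: *gavudib
  gavudib → gavudip   [final devoicing]
  gavudip → kavudip   [unconditioned shift]
  kavudip (rule 3 does not apply)
  kavudip → havudip   [unconditioned shift]
  havudip (rule 5 does not apply)
  havudip → havuzip   [intervocalic lenition]
  giving Gavik havuzip.
If borrowed from Fesol 'gavudip' after the early changes, it would undergo only the recent ones:
  rule 4 (unconditioned shift): no change (gavudip)
  rule 5 (debuccalisation): no change (gavudip)
  rule 6 (intervocalic lenition): gavudip → gavuzip
  ⇒ as a loan: gavuzip
Gavik 'gavuzip' matches the loan outcome 'gavuzip', not the inherited 'havuzip' — it skipped the early Gavik changes, so it was borrowed from Fesol.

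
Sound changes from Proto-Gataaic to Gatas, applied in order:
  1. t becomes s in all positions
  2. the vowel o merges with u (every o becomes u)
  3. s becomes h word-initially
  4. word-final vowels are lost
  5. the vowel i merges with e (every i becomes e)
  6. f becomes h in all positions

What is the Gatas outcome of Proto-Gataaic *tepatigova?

Gatas: *tepatigova
  tepatigova → sepasigova   [unconditioned shift]
  sepasigova → sepasiguva   [vowel merger]
  sepasiguva → hepasiguva   [debuccalisation]
  hepasiguva → hepasiguv   [apocope]
  hepasiguv → hepaseguv   [vowel merger]
  hepaseguv (rule 6 does not apply)
  giving Gatas hepaseguv.

hepaseguv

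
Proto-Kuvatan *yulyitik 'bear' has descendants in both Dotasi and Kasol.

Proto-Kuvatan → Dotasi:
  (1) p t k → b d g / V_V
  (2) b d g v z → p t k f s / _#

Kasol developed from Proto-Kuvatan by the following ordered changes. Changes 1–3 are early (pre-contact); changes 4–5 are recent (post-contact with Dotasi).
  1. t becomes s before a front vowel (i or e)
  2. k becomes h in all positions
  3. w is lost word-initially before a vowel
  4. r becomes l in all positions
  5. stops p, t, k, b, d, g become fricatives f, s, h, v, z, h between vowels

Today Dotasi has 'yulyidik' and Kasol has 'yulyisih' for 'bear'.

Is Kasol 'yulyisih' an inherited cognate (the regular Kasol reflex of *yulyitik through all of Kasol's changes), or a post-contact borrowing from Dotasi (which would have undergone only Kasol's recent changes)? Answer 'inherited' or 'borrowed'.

If inherited, *yulyitik would pass through all of Kasol's changes:
Kasol: start from *yulyitik.
  rule 1 (palatalisation): yulyitik → yulyisik
  rule 2 (unconditioned shift): yulyisik → yulyisih
  rule 3: no change — yulyisih
  rule 4: no change — yulyisih
  rule 5: no change — yulyisih
  ⇒ Kasol yulyisih
If borrowed from Dotasi 'yulyidik' after the early changes, it would undergo only the recent ones:
  rule 4 (unconditioned shift): no change (yulyidik)
  rule 5 (intervocalic lenition): yulyidik → yulyizik
  ⇒ as a loan: yulyizik
Kasol 'yulyisih' matches the inherited outcome exactly, so it is an inherited cognate, not a loan.

inherited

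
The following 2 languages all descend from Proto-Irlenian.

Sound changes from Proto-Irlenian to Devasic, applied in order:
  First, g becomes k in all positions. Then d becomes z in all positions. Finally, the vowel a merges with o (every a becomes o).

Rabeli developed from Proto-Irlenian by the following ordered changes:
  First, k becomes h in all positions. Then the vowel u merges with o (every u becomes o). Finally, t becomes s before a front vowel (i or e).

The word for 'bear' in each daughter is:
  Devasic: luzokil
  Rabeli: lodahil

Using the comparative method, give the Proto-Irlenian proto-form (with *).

*ludakil

Position 4: Devasic has o, Rabeli has a. Rabeli preserves a here (none of its changes turn any other segment into a), so the proto-segment is *a.
Position 3: Devasic has z, Rabeli has d. Rabeli preserves d here (none of its changes turn any other segment into d), so the proto-segment is *d.
Continuing position by position gives *ludakil; check it forward:
Devasic: *ludakil > luzakil > luzokil  (by unconditioned shift, vowel merger)
Rabeli: *ludakil
  ludakil → ludahil   [unconditioned shift]
  ludahil → lodahil   [vowel merger]
  lodahil (rule 3 does not apply)
  giving Rabeli lodahil.
No other proto-form is consistent with every reflex, so the reconstruction is *ludakil.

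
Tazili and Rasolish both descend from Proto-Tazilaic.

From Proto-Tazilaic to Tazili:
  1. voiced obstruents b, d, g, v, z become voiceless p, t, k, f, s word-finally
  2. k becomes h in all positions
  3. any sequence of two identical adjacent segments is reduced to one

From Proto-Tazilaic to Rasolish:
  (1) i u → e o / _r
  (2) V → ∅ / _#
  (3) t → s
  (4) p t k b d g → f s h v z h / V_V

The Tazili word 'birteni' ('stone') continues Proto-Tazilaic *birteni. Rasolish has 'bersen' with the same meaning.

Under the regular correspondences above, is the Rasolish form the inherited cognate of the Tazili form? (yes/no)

Derive the expected Rasolish reflex of *birteni:
Rasolish: *birteni > berteni > berten > bersen  (by pre-rhotic lowering, apocope, unconditioned shift)
Rasolish 'bersen' matches the regular reflex exactly, so the pair is cognate.

yes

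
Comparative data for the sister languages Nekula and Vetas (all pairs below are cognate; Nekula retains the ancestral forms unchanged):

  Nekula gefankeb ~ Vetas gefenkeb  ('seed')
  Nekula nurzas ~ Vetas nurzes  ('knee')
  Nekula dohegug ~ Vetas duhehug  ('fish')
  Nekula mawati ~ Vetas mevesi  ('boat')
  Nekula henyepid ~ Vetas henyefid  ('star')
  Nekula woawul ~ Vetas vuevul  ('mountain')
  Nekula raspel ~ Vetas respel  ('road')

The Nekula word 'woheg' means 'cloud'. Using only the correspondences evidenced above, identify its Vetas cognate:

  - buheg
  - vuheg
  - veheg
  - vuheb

woawul ~ vuevul — Nekula w corresponds to Vetas v word-initially before a back vowel.
dohegug ~ duhehug — Nekula o corresponds to Vetas u after a consonant, before a consonant other than r, m, n, p, b, f, v.
Applying these to Nekula 'woheg':
  woheg → voheg   (w→v word-initially before a back vowel)
  voheg → vuheg   (o→u after a consonant, before a consonant other than r, m, n, p, b, f, v)
So the Vetas cognate is 'vuheg'.

vuheg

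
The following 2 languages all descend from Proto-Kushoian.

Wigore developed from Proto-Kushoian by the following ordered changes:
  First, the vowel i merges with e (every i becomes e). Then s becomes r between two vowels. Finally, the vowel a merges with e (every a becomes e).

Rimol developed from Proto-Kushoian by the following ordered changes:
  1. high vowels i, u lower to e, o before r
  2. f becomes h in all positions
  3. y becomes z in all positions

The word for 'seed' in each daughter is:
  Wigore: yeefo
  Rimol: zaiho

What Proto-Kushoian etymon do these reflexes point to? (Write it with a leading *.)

Position 2: Wigore has e, Rimol has a. Rimol preserves a here (none of its changes turn any other segment into a), so the proto-segment is *a.
Position 1: Wigore has y, Rimol has z. Wigore preserves y here (none of its changes turn any other segment into y), so the proto-segment is *y.
Position 3: Wigore has e, Rimol has i. Rimol preserves i here (none of its changes turn any other segment into i), so the proto-segment is *i.
This points to *yaifo. Verify forward in each daughter:
Wigore: *yaifo
  yaifo → yaefo   [vowel merger]
  yaefo (rule 2 does not apply)
  yaefo → yeefo   [vowel merger]
  giving Wigore yeefo.
Rimol: *yaifo > yaiho > zaiho  (by unconditioned shift, unconditioned shift)
Only *yaifo yields all of Wigore yeefo, Rimol zaiho.

*yaifo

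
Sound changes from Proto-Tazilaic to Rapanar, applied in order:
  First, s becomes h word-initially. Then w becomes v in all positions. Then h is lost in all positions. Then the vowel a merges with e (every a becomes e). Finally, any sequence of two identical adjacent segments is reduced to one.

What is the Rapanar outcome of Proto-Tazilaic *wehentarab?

Rapanar: *wehentarab
  wehentarab (rule 1 does not apply)
  wehentarab → vehentarab   [unconditioned shift]
  vehentarab → veentarab   [h-loss]
  veentarab → veentereb   [vowel merger]
  veentereb → ventereb   [degemination]
  giving Rapanar ventereb.

ventereb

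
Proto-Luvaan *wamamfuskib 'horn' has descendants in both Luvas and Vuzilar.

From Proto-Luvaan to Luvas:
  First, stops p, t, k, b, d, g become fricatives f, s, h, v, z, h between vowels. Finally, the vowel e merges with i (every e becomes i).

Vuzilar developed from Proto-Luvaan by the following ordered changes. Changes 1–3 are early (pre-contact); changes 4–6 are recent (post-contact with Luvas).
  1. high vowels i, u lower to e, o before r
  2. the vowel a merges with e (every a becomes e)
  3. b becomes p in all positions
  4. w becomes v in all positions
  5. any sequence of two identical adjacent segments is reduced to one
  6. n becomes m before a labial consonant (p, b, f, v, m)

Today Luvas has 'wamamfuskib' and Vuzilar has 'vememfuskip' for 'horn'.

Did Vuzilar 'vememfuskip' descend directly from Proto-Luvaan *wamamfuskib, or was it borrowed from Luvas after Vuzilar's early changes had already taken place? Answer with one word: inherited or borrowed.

inherited

If inherited, *wamamfuskib would pass through all of Vuzilar's changes:
Vuzilar: *wamamfuskib > wememfuskib > wememfuskip > vememfuskip  (by vowel merger, unconditioned shift, unconditioned shift)
If borrowed from Luvas 'wamamfuskib' after the early changes, it would undergo only the recent ones:
  rule 4 (unconditioned shift): wamamfuskib → vamamfuskib
  rule 5 (degemination): no change (vamamfuskib)
  rule 6 (nasal place assimilation): no change (vamamfuskib)
  ⇒ as a loan: vamamfuskib
Vuzilar 'vememfuskip' matches the inherited outcome exactly, so it is an inherited cognate, not a loan.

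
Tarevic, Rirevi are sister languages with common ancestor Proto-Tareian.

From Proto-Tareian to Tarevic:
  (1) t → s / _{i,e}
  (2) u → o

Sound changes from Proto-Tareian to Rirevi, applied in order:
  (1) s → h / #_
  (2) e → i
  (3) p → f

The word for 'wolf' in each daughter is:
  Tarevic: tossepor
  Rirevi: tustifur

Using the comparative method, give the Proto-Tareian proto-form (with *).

Position 4: Tarevic has s, Rirevi has t. Rirevi preserves t here (none of its changes turn any other segment into t), so the proto-segment is *t.
Position 2: Tarevic has o, Rirevi has u. Rirevi preserves u here (none of its changes turn any other segment into u), so the proto-segment is *u.
Continuing position by position gives *tustepur; check it forward:
Tarevic: start from *tustepur.
  rule 1 (palatalisation): tustepur → tussepur
  rule 2 (vowel merger): tussepur → tossepor
  ⇒ Tarevic tossepor
Rirevi: start from *tustepur.
  rule 1: no change — tustepur
  rule 2 (vowel merger): tustepur → tustipur
  rule 3 (unconditioned shift): tustipur → tustifur
  ⇒ Rirevi tustifur
Only *tustepur yields all of Tarevic tossepor, Rirevi tustifur.

*tustepur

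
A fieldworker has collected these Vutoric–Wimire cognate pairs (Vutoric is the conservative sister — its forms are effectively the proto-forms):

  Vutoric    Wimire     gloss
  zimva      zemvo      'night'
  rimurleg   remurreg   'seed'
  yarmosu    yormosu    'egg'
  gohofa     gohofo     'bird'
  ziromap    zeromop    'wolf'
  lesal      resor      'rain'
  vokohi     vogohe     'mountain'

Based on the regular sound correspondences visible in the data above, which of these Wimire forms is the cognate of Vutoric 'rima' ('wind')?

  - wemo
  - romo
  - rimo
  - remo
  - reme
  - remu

remo

zimva ~ zemvo, rimurleg ~ remurreg — Vutoric i corresponds to Wimire e after a consonant, before a nasal.
zimva ~ zemvo, gohofa ~ gohofo — Vutoric a corresponds to Wimire o word-finally.
Applying these to Vutoric 'rima':
  rima → rema   (i→e after a consonant, before a nasal)
  rema → remo   (a→o word-finally)
So the Wimire cognate is 'remo'.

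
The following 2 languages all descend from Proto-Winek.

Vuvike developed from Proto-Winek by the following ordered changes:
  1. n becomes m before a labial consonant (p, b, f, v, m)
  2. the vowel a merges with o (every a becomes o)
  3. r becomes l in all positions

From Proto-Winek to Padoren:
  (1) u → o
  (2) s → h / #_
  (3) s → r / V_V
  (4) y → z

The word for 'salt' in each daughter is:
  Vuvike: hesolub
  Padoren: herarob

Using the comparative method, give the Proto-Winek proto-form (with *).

Position 3: Vuvike has s, Padoren has r. Vuvike preserves s here (none of its changes turn any other segment into s), so the proto-segment is *s.
Position 5: Vuvike has l, Padoren has r. Taking the neighbouring segments as reconstructed: Vuvike l could go back to *l or *r; Padoren r could go back to *s or *r — the one source consistent with every daughter is *r.
Continuing position by position gives *hesarub; check it forward:
Vuvike: start from *hesarub.
  rule 1: no change — hesarub
  rule 2 (vowel merger): hesarub → hesorub
  rule 3 (unconditioned shift): hesorub → hesolub
  ⇒ Vuvike hesolub
Padoren: *hesarub
  hesarub → hesarob   [vowel merger]
  hesarob (rule 2 does not apply)
  hesarob → herarob   [rhotacism]
  herarob (rule 4 does not apply)
  giving Padoren herarob.
No other proto-form is consistent with every reflex, so the reconstruction is *hesarub.

*hesarub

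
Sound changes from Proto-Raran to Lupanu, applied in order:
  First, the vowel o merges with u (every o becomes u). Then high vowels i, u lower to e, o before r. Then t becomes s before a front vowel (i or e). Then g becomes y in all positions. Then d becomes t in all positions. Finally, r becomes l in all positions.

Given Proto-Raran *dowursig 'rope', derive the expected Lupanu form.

tuwolsiy

Lupanu: *dowursig > duwursig > duworsig > duworsiy > tuworsiy > tuwolsiy  (by vowel merger, pre-rhotic lowering, unconditioned shift, unconditioned shift, unconditioned shift)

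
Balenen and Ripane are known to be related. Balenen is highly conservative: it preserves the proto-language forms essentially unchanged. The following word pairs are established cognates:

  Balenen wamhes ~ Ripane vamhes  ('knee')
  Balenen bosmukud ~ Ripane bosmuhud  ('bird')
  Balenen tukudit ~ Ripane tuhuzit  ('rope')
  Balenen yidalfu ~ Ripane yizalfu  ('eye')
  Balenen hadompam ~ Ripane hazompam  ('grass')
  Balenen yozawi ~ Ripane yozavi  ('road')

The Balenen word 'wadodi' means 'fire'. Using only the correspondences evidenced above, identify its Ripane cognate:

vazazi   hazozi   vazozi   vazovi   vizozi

vazozi

wamhes ~ vamhes — Balenen w corresponds to Ripane v word-initially before a back vowel.
hadompam ~ hazompam — Balenen d corresponds to Ripane z between vowels (before a back vowel).
tukudit ~ tuhuzit — Balenen d corresponds to Ripane z between vowels (before a front vowel).
Applying these to Balenen 'wadodi':
  wadodi → vadodi   (w→v word-initially before a back vowel)
  vadodi → vazodi   (d→z between vowels (before a back vowel))
  vazodi → vazozi   (d→z between vowels (before a front vowel))
So the Ripane cognate is 'vazozi'.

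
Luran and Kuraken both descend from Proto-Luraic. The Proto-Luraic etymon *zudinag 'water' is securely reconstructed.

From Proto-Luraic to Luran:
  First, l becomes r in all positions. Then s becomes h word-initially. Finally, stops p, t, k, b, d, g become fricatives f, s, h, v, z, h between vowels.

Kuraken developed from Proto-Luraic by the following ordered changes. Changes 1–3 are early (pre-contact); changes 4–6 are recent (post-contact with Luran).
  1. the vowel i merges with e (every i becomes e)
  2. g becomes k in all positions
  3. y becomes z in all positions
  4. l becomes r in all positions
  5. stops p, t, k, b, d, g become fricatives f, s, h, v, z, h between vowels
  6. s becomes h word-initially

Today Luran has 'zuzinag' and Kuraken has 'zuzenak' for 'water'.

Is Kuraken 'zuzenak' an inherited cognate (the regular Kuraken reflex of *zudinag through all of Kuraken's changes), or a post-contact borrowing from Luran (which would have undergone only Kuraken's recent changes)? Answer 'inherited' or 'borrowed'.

inherited

If inherited, *zudinag would pass through all of Kuraken's changes:
Kuraken: *zudinag > zudenag > zudenak > zuzenak  (by vowel merger, unconditioned shift, intervocalic lenition)
If borrowed from Luran 'zuzinag' after the early changes, it would undergo only the recent ones:
  rule 4 (unconditioned shift): no change (zuzinag)
  rule 5 (intervocalic lenition): no change (zuzinag)
  rule 6 (debuccalisation): no change (zuzinag)
  ⇒ as a loan: zuzinag
Kuraken 'zuzenak' matches the inherited outcome exactly, so it is an inherited cognate, not a loan.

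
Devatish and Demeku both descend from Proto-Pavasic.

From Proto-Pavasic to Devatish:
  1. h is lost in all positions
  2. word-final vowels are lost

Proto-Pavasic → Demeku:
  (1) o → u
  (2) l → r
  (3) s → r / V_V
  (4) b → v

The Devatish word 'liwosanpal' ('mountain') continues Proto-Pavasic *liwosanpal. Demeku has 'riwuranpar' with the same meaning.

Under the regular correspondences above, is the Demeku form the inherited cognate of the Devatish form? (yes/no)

Derive the expected Demeku reflex of *liwosanpal:
Demeku: *liwosanpal > liwusanpal > riwusanpar > riwuranpar  (by vowel merger, unconditioned shift, rhotacism)
Demeku 'riwuranpar' matches the regular reflex exactly, so the pair is cognate.

yes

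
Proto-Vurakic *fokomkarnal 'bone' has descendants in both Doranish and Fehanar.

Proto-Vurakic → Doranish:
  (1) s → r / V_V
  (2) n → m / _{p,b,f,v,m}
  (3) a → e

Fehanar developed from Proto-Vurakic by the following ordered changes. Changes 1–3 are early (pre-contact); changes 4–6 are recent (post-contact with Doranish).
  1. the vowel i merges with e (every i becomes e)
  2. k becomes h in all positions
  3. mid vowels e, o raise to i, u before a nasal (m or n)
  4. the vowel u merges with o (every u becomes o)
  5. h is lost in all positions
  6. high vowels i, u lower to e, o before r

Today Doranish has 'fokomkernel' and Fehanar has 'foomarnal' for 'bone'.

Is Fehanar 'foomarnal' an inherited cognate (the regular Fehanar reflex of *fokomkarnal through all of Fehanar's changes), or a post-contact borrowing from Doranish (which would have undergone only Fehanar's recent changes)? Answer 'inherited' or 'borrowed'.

If inherited, *fokomkarnal would pass through all of Fehanar's changes:
Fehanar: *fokomkarnal
  fokomkarnal (rule 1 does not apply)
  fokomkarnal → fohomharnal   [unconditioned shift]
  fohomharnal → fohumharnal   [pre-nasal raising]
  fohumharnal → fohomharnal   [vowel merger]
  fohomharnal → foomarnal   [h-loss]
  foomarnal (rule 6 does not apply)
  giving Fehanar foomarnal.
If borrowed from Doranish 'fokomkernel' after the early changes, it would undergo only the recent ones:
  rule 4 (vowel merger): no change (fokomkernel)
  rule 5 (h-loss): no change (fokomkernel)
  rule 6 (pre-rhotic lowering): no change (fokomkernel)
  ⇒ as a loan: fokomkernel
Fehanar 'foomarnal' matches the inherited outcome exactly, so it is an inherited cognate, not a loan.

inherited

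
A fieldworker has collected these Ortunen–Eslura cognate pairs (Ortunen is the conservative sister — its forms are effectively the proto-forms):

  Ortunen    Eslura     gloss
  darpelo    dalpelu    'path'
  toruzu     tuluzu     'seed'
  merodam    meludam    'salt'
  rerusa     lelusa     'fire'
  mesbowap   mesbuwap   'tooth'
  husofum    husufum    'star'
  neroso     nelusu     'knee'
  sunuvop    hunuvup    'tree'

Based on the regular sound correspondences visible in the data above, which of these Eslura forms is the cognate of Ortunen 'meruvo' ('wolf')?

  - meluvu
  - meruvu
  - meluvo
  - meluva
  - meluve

toruzu ~ tuluzu, rerusa ~ lelusa — Ortunen r corresponds to Eslura l between vowels (before a back vowel).
darpelo ~ dalpelu, neroso ~ nelusu — Ortunen o corresponds to Eslura u word-finally.
Applying these to Ortunen 'meruvo':
  meruvo → meluvo   (r→l between vowels (before a back vowel))
  meluvo → meluvu   (o→u word-finally)
So the Eslura cognate is 'meluvu'.

meluvu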